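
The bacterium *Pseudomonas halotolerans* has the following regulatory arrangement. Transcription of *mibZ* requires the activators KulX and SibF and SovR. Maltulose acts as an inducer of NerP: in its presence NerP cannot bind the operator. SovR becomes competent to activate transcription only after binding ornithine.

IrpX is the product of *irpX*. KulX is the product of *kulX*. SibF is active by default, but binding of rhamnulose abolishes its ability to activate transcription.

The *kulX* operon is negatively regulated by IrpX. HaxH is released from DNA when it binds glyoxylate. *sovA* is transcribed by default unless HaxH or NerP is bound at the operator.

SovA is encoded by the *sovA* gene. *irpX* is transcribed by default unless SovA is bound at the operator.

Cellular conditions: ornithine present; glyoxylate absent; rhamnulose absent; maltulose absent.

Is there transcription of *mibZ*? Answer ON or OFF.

Glyoxylate is absent, so HaxH is active.
Maltulose is absent, so NerP is active.
With repressor HaxH bound, *sovA* is not transcribed.
So SovA is not produced.
With no repressor bound, *irpX* is transcribed.
So IrpX is produced and active.
With repressor IrpX bound, *kulX* is not transcribed.
So KulX is not produced.
Rhamnulose is absent, so SibF is active.
Ornithine is present, so SovR is active.
Required activator KulX is absent, so *mibZ* is not transcribed.

OFF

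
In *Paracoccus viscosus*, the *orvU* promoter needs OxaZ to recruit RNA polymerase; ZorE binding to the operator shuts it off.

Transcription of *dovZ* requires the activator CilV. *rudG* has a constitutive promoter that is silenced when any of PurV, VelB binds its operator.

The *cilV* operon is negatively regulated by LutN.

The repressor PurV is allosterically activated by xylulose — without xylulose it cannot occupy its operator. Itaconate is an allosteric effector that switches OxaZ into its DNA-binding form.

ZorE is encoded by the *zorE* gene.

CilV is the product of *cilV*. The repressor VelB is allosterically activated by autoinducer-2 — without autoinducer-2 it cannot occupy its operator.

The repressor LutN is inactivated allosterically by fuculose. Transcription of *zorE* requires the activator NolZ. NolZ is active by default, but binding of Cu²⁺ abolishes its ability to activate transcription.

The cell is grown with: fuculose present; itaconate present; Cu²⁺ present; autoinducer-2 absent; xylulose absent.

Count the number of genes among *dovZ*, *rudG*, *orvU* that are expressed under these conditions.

3

Fuculose is present, so LutN is inactive.
With no repressor bound, *cilV* is transcribed.
So CilV is produced and active.
No repressor is bound and CilV is active, so *dovZ* is transcribed.
→ *dovZ* is ON.
Xylulose is absent, so PurV is inactive.
Autoinducer-2 is absent, so VelB is inactive.
With no repressor bound, *rudG* is transcribed.
→ *rudG* is ON.
Cu²⁺ is present, so NolZ is inactive.
Required activator NolZ is absent, so *zorE* is not transcribed.
So ZorE is not produced.
Itaconate is present, so OxaZ is active.
No repressor is bound and OxaZ is active, so *orvU* is transcribed.
→ *orvU* is ON.
3 of the 3 genes are transcribed.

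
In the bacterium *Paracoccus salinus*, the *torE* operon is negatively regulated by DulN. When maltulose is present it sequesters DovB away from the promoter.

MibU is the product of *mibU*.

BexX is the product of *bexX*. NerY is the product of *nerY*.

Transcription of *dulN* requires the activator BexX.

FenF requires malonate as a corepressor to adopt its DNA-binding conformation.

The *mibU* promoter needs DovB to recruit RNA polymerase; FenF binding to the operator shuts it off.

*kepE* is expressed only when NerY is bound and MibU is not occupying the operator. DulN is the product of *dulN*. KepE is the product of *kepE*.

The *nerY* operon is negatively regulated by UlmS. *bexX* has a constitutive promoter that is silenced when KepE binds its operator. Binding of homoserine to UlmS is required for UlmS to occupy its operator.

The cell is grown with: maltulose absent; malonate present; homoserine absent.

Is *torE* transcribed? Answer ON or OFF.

Homoserine is absent, so UlmS is inactive.
With no repressor bound, *nerY* is transcribed.
So NerY is produced and active.
Malonate is present, so FenF is active.
Maltulose is absent, so DovB is active.
With repressor FenF bound, *mibU* is not transcribed.
So MibU is not produced.
No repressor is bound and NerY is active, so *kepE* is transcribed.
So KepE is produced and active.
With repressor KepE bound, *bexX* is not transcribed.
So BexX is not produced.
Required activator BexX is absent, so *dulN* is not transcribed.
So DulN is not produced.
With no repressor bound, *torE* is transcribed.

ON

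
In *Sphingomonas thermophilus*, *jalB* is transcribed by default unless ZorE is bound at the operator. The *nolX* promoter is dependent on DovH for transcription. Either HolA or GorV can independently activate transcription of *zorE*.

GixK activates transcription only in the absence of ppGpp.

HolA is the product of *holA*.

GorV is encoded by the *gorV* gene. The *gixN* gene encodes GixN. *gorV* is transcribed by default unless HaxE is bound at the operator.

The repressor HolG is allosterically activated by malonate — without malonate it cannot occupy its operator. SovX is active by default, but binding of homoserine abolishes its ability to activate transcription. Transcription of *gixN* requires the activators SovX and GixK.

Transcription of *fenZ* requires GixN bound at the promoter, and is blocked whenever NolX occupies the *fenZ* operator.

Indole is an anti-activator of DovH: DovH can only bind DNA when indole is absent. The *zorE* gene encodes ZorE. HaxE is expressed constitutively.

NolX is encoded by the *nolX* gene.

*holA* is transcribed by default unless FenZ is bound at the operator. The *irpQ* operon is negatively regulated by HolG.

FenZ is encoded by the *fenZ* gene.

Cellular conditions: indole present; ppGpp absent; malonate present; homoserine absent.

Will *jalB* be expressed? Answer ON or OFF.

ON

Homoserine is absent, so SovX is active.
ppGpp is absent, so GixK is active.
No repressor is bound and SovX and GixK are active, so *gixN* is transcribed.
So GixN is produced and active.
Indole is present, so DovH is inactive.
Required activator DovH is absent, so *nolX* is not transcribed.
So NolX is not produced.
No repressor is bound and GixN is active, so *fenZ* is transcribed.
So FenZ is produced and active.
With repressor FenZ bound, *holA* is not transcribed.
So HolA is not produced.
HaxE is produced constitutively and is active.
With repressor HaxE bound, *gorV* is not transcribed.
So GorV is not produced.
No activator is available at the *zorE* promoter, so *zorE* is not transcribed.
So ZorE is not produced.
With no repressor bound, *jalB* is transcribed.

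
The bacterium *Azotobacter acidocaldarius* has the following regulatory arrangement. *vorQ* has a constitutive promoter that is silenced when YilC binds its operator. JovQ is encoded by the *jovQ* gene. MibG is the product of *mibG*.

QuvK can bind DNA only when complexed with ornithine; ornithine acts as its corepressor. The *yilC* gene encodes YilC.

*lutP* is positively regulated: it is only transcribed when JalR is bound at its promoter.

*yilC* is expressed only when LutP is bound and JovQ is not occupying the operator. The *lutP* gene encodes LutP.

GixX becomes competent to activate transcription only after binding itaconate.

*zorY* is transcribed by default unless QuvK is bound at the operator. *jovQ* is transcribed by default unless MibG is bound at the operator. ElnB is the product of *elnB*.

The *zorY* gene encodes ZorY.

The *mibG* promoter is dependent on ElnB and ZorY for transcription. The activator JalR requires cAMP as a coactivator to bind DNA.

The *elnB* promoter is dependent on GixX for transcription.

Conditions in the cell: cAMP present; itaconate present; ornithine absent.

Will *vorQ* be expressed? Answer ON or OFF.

Itaconate is present, so GixX is active.
No repressor is bound and GixX is active, so *elnB* is transcribed.
So ElnB is produced and active.
Ornithine is absent, so QuvK is inactive.
With no repressor bound, *zorY* is transcribed.
So ZorY is produced and active.
No repressor is bound and ElnB and ZorY are active, so *mibG* is transcribed.
So MibG is produced and active.
With repressor MibG bound, *jovQ* is not transcribed.
So JovQ is not produced.
cAMP is present, so JalR is active.
No repressor is bound and JalR is active, so *lutP* is transcribed.
So LutP is produced and active.
No repressor is bound and LutP is active, so *yilC* is transcribed.
So YilC is produced and active.
With repressor YilC bound, *vorQ* is not transcribed.

OFF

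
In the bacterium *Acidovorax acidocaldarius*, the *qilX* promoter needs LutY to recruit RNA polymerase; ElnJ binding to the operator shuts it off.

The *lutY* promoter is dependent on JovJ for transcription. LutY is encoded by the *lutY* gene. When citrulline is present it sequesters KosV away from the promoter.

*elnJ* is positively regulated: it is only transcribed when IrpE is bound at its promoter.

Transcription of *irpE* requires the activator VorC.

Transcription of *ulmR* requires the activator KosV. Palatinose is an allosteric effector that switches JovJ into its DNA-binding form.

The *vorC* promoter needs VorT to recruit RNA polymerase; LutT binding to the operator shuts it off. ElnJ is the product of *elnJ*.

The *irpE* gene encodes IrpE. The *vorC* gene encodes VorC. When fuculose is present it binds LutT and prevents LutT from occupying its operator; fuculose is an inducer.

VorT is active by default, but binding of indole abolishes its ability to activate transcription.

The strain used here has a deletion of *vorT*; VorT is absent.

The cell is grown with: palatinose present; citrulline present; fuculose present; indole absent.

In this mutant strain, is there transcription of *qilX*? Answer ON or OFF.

VorT is non-functional in this strain, so it has no effect.
Fuculose is present, so LutT is inactive.
Required activator VorT is absent, so *vorC* is not transcribed.
So VorC is not produced.
Required activator VorC is absent, so *irpE* is not transcribed.
So IrpE is not produced.
Required activator IrpE is absent, so *elnJ* is not transcribed.
So ElnJ is not produced.
Palatinose is present, so JovJ is active.
No repressor is bound and JovJ is active, so *lutY* is transcribed.
So LutY is produced and active.
No repressor is bound and LutY is active, so *qilX* is transcribed.

ON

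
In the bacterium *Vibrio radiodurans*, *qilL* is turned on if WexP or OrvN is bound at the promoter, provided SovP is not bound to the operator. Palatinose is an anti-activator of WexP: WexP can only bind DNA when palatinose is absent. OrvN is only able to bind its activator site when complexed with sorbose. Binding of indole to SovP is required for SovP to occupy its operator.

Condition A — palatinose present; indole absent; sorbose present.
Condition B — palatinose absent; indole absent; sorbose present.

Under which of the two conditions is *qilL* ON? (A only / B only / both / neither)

Condition A:
Palatinose is present, so WexP is inactive.
Indole is absent, so SovP is inactive.
Sorbose is present, so OrvN is active.
Activator OrvN is present, so *qilL* is transcribed.
→ *qilL* is ON in A.
Condition B:
Palatinose is absent, so WexP is active.
Indole is absent, so SovP is inactive.
Sorbose is present, so OrvN is active.
Activator WexP is present, so *qilL* is transcribed.
→ *qilL* is ON in B.

both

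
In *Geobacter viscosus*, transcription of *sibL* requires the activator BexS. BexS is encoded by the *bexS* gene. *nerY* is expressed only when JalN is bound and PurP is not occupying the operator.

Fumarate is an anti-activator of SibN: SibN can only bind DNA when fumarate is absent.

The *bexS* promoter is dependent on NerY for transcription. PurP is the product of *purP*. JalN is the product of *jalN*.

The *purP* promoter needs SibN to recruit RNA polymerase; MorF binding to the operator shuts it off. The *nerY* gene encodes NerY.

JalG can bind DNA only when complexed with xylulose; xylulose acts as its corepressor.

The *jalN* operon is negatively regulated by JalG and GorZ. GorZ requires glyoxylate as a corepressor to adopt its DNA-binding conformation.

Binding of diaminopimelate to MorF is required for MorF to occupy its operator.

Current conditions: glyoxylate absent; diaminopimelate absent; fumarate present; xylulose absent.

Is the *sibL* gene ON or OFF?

Diaminopimelate is absent, so MorF is inactive.
Fumarate is present, so SibN is inactive.
Required activator SibN is absent, so *purP* is not transcribed.
So PurP is not produced.
Xylulose is absent, so JalG is inactive.
Glyoxylate is absent, so GorZ is inactive.
With no repressor bound, *jalN* is transcribed.
So JalN is produced and active.
No repressor is bound and JalN is active, so *nerY* is transcribed.
So NerY is produced and active.
No repressor is bound and NerY is active, so *bexS* is transcribed.
So BexS is produced and active.
No repressor is bound and BexS is active, so *sibL* is transcribed.

ON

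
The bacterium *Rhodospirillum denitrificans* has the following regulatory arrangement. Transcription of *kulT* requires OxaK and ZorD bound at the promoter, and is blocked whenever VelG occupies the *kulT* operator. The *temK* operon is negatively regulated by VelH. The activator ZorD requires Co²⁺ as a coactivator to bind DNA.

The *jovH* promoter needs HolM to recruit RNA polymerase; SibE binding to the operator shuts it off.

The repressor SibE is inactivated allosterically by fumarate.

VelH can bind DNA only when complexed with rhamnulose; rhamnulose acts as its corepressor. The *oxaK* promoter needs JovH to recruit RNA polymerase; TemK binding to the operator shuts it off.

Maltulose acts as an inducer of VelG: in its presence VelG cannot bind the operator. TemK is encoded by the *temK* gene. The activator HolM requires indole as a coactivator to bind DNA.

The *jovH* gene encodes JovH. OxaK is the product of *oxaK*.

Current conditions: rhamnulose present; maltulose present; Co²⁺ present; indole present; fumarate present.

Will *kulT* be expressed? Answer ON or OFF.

Rhamnulose is present, so VelH is active.
With repressor VelH bound, *temK* is not transcribed.
So TemK is not produced.
Fumarate is present, so SibE is inactive.
Indole is present, so HolM is active.
No repressor is bound and HolM is active, so *jovH* is transcribed.
So JovH is produced and active.
No repressor is bound and JovH is active, so *oxaK* is transcribed.
So OxaK is produced and active.
Co²⁺ is present, so ZorD is active.
Maltulose is present, so VelG is inactive.
No repressor is bound and OxaK and ZorD are active, so *kulT* is transcribed.

ON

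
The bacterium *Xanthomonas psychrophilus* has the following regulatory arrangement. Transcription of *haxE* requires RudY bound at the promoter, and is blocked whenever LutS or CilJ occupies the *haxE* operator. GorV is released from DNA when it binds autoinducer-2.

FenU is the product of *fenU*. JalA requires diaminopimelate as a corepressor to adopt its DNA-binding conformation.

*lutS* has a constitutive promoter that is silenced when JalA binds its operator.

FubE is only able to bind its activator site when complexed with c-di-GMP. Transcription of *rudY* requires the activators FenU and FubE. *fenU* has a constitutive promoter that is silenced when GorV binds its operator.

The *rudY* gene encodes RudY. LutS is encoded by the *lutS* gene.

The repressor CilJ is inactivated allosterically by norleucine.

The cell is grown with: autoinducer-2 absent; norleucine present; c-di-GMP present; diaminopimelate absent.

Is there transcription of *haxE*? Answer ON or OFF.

Diaminopimelate is absent, so JalA is inactive.
With no repressor bound, *lutS* is transcribed.
So LutS is produced and active.
Norleucine is present, so CilJ is inactive.
Autoinducer-2 is absent, so GorV is active.
With repressor GorV bound, *fenU* is not transcribed.
So FenU is not produced.
c-di-GMP is present, so FubE is active.
Required activator FenU is absent, so *rudY* is not transcribed.
So RudY is not produced.
With repressor LutS bound, *haxE* is not transcribed.

OFF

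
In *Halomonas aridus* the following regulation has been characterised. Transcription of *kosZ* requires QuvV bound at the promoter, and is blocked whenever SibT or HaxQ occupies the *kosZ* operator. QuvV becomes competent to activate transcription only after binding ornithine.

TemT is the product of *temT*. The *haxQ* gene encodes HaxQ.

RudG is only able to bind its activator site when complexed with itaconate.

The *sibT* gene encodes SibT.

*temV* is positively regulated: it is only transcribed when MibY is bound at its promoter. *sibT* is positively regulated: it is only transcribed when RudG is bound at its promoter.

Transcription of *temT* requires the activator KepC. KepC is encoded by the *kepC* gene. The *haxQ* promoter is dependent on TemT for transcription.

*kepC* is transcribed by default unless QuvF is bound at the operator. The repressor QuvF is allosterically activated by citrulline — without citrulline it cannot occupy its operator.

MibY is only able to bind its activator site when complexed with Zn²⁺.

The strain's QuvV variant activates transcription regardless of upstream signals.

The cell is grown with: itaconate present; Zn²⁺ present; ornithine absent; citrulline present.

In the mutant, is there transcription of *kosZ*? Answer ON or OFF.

OFF

QuvV is constitutively active in this strain.
Itaconate is present, so RudG is active.
No repressor is bound and RudG is active, so *sibT* is transcribed.
So SibT is produced and active.
Citrulline is present, so QuvF is active.
With repressor QuvF bound, *kepC* is not transcribed.
So KepC is not produced.
Required activator KepC is absent, so *temT* is not transcribed.
So TemT is not produced.
Required activator TemT is absent, so *haxQ* is not transcribed.
So HaxQ is not produced.
With repressor SibT bound, *kosZ* is not transcribed.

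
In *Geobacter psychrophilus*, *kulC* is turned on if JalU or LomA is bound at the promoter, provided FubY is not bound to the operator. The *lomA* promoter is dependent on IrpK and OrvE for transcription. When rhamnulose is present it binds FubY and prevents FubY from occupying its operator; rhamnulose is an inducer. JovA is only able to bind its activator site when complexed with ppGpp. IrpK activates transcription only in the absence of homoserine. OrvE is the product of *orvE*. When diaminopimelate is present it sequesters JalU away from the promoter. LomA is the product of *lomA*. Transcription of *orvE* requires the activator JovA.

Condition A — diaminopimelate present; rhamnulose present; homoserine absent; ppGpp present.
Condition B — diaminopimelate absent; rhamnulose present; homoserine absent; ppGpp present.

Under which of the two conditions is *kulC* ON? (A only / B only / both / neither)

both

Condition A:
Diaminopimelate is present, so JalU is inactive.
Rhamnulose is present, so FubY is inactive.
Homoserine is absent, so IrpK is active.
ppGpp is present, so JovA is active.
No repressor is bound and JovA is active, so *orvE* is transcribed.
So OrvE is produced and active.
No repressor is bound and IrpK and OrvE are active, so *lomA* is transcribed.
So LomA is produced and active.
Activator LomA is present, so *kulC* is transcribed.
→ *kulC* is ON in A.
Condition B:
Diaminopimelate is absent, so JalU is active.
Rhamnulose is present, so FubY is inactive.
Homoserine is absent, so IrpK is active.
ppGpp is present, so JovA is active.
No repressor is bound and JovA is active, so *orvE* is transcribed.
So OrvE is produced and active.
No repressor is bound and IrpK and OrvE are active, so *lomA* is transcribed.
So LomA is produced and active.
Activator JalU is present, so *kulC* is transcribed.
→ *kulC* is ON in B.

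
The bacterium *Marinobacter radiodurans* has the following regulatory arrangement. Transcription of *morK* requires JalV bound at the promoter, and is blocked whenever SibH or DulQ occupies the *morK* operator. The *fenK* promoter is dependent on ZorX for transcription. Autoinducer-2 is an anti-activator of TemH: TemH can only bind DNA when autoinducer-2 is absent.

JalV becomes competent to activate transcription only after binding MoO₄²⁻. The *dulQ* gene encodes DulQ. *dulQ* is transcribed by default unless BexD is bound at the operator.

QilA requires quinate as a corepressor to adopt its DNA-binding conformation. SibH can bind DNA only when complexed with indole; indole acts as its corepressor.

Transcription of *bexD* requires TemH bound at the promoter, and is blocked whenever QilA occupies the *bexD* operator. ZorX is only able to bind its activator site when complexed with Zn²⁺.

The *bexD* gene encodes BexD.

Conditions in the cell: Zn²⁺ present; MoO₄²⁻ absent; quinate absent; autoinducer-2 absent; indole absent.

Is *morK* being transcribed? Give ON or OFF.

MoO₄²⁻ is absent, so JalV is inactive.
Indole is absent, so SibH is inactive.
Quinate is absent, so QilA is inactive.
Autoinducer-2 is absent, so TemH is active.
No repressor is bound and TemH is active, so *bexD* is transcribed.
So BexD is produced and active.
With repressor BexD bound, *dulQ* is not transcribed.
So DulQ is not produced.
Required activator JalV is absent, so *morK* is not transcribed.

OFF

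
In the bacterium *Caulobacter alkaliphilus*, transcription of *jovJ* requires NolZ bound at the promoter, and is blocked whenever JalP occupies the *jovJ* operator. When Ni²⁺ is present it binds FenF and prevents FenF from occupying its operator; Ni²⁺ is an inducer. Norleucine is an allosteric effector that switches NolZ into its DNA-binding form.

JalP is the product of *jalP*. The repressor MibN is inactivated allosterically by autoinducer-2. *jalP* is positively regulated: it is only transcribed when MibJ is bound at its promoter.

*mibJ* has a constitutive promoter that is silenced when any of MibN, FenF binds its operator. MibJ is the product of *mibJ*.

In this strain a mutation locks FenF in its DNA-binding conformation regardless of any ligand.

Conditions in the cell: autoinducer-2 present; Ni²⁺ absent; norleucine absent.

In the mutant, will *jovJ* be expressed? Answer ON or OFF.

OFF

Norleucine is absent, so NolZ is inactive.
Autoinducer-2 is present, so MibN is inactive.
FenF is constitutively active in this strain.
With repressor FenF bound, *mibJ* is not transcribed.
So MibJ is not produced.
Required activator MibJ is absent, so *jalP* is not transcribed.
So JalP is not produced.
Required activator NolZ is absent, so *jovJ* is not transcribed.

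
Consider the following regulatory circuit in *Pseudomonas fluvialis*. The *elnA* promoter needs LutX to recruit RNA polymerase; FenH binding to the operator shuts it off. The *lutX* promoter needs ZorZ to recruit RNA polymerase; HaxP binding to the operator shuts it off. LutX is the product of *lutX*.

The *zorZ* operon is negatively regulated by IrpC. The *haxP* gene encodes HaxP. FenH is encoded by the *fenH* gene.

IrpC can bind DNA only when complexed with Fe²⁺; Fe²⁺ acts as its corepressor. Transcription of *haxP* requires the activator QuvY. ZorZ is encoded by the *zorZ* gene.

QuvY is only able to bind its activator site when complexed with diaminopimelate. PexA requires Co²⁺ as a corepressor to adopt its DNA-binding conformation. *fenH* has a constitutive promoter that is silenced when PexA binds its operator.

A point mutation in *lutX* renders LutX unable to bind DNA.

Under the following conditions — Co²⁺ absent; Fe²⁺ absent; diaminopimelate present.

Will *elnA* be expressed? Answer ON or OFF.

LutX is non-functional in this strain, so it has no effect.
Co²⁺ is absent, so PexA is inactive.
With no repressor bound, *fenH* is transcribed.
So FenH is produced and active.
With repressor FenH bound, *elnA* is not transcribed.

OFF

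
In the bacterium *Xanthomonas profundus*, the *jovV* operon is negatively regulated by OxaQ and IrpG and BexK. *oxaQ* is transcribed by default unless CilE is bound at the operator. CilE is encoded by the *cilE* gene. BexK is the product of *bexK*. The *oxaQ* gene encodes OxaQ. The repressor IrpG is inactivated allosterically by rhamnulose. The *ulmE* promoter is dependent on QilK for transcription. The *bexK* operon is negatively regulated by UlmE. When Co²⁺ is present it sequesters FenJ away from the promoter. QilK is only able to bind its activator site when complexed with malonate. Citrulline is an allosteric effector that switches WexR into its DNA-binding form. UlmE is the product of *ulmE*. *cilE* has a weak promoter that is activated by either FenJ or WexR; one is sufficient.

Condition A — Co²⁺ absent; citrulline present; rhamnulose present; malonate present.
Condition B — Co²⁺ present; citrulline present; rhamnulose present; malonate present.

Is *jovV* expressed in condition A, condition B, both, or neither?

both

Condition A:
Co²⁺ is absent, so FenJ is active.
Citrulline is present, so WexR is active.
Activator FenJ is present, so *cilE* is transcribed.
So CilE is produced and active.
With repressor CilE bound, *oxaQ* is not transcribed.
So OxaQ is not produced.
Rhamnulose is present, so IrpG is inactive.
Malonate is present, so QilK is active.
No repressor is bound and QilK is active, so *ulmE* is transcribed.
So UlmE is produced and active.
With repressor UlmE bound, *bexK* is not transcribed.
So BexK is not produced.
With no repressor bound, *jovV* is transcribed.
→ *jovV* is ON in A.
Condition B:
Co²⁺ is present, so FenJ is inactive.
Citrulline is present, so WexR is active.
Activator WexR is present, so *cilE* is transcribed.
So CilE is produced and active.
With repressor CilE bound, *oxaQ* is not transcribed.
So OxaQ is not produced.
Rhamnulose is present, so IrpG is inactive.
Malonate is present, so QilK is active.
No repressor is bound and QilK is active, so *ulmE* is transcribed.
So UlmE is produced and active.
With repressor UlmE bound, *bexK* is not transcribed.
So BexK is not produced.
With no repressor bound, *jovV* is transcribed.
→ *jovV* is ON in B.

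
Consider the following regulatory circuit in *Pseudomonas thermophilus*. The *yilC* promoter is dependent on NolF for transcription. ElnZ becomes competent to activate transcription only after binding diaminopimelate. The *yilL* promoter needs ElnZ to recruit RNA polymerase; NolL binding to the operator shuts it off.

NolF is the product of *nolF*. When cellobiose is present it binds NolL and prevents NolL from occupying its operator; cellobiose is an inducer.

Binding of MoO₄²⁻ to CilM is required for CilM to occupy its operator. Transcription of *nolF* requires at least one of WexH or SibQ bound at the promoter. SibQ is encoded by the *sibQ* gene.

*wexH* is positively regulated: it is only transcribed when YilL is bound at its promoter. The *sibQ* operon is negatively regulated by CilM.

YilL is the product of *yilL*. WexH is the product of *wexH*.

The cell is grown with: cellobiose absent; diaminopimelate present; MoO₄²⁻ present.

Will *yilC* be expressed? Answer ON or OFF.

Cellobiose is absent, so NolL is active.
Diaminopimelate is present, so ElnZ is active.
With repressor NolL bound, *yilL* is not transcribed.
So YilL is not produced.
Required activator YilL is absent, so *wexH* is not transcribed.
So WexH is not produced.
MoO₄²⁻ is present, so CilM is active.
With repressor CilM bound, *sibQ* is not transcribed.
So SibQ is not produced.
No activator is available at the *nolF* promoter, so *nolF* is not transcribed.
So NolF is not produced.
Required activator NolF is absent, so *yilC* is not transcribed.

OFF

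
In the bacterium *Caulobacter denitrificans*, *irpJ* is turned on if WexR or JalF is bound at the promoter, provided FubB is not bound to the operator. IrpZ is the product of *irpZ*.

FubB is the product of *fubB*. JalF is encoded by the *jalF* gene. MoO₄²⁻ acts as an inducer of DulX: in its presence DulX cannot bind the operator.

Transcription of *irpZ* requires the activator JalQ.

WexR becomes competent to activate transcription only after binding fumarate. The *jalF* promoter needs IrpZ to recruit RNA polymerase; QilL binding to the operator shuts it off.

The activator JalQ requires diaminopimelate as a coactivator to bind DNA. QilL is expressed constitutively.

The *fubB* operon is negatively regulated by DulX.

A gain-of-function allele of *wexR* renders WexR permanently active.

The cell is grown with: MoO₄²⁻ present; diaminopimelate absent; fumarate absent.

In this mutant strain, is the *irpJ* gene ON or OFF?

WexR is constitutively active in this strain.
Diaminopimelate is absent, so JalQ is inactive.
Required activator JalQ is absent, so *irpZ* is not transcribed.
So IrpZ is not produced.
QilL is produced constitutively and is active.
With repressor QilL bound, *jalF* is not transcribed.
So JalF is not produced.
MoO₄²⁻ is present, so DulX is inactive.
With no repressor bound, *fubB* is transcribed.
So FubB is produced and active.
With repressor FubB bound, *irpJ* is not transcribed.

OFF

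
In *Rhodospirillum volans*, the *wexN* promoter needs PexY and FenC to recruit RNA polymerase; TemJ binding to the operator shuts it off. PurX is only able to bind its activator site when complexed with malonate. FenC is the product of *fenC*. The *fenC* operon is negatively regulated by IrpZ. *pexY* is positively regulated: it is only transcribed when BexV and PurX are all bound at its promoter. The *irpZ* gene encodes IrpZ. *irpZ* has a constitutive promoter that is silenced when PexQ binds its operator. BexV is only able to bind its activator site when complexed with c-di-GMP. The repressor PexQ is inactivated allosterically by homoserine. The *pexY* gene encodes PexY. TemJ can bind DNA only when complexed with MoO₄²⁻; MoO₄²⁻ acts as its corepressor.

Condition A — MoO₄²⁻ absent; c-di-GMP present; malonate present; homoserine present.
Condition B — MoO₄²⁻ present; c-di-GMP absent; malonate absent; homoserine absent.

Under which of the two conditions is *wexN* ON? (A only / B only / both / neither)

Condition A:
MoO₄²⁻ is absent, so TemJ is inactive.
c-di-GMP is present, so BexV is active.
Malonate is present, so PurX is active.
No repressor is bound and BexV and PurX are active, so *pexY* is transcribed.
So PexY is produced and active.
Homoserine is present, so PexQ is inactive.
With no repressor bound, *irpZ* is transcribed.
So IrpZ is produced and active.
With repressor IrpZ bound, *fenC* is not transcribed.
So FenC is not produced.
Required activator FenC is absent, so *wexN* is not transcribed.
→ *wexN* is OFF in A.
Condition B:
MoO₄²⁻ is present, so TemJ is active.
c-di-GMP is absent, so BexV is inactive.
Malonate is absent, so PurX is inactive.
Required activator BexV is absent, so *pexY* is not transcribed.
So PexY is not produced.
Homoserine is absent, so PexQ is active.
With repressor PexQ bound, *irpZ* is not transcribed.
So IrpZ is not produced.
With no repressor bound, *fenC* is transcribed.
So FenC is produced and active.
With repressor TemJ bound, *wexN* is not transcribed.
→ *wexN* is OFF in B.

neither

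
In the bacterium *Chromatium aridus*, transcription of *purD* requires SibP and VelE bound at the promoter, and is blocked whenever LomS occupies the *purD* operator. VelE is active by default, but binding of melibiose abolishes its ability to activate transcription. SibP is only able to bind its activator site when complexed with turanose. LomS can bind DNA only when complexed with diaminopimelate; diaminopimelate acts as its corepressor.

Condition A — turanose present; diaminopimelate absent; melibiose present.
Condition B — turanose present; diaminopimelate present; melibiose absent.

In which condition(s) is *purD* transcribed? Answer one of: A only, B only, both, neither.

neither

Condition A:
Turanose is present, so SibP is active.
Diaminopimelate is absent, so LomS is inactive.
Melibiose is present, so VelE is inactive.
Required activator VelE is absent, so *purD* is not transcribed.
→ *purD* is OFF in A.
Condition B:
Turanose is present, so SibP is active.
Diaminopimelate is present, so LomS is active.
Melibiose is absent, so VelE is active.
With repressor LomS bound, *purD* is not transcribed.
→ *purD* is OFF in B.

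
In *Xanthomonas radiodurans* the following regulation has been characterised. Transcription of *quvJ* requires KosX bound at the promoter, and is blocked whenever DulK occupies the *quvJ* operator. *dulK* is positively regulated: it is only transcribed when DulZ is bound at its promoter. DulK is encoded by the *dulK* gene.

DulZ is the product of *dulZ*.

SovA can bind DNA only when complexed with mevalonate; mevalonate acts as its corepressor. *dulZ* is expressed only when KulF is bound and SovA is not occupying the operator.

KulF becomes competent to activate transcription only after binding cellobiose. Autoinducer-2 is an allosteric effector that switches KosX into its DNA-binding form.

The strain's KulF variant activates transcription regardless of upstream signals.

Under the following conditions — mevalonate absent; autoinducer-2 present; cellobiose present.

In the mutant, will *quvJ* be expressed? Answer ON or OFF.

OFF

Autoinducer-2 is present, so KosX is active.
KulF is constitutively active in this strain.
Mevalonate is absent, so SovA is inactive.
No repressor is bound and KulF is active, so *dulZ* is transcribed.
So DulZ is produced and active.
No repressor is bound and DulZ is active, so *dulK* is transcribed.
So DulK is produced and active.
With repressor DulK bound, *quvJ* is not transcribed.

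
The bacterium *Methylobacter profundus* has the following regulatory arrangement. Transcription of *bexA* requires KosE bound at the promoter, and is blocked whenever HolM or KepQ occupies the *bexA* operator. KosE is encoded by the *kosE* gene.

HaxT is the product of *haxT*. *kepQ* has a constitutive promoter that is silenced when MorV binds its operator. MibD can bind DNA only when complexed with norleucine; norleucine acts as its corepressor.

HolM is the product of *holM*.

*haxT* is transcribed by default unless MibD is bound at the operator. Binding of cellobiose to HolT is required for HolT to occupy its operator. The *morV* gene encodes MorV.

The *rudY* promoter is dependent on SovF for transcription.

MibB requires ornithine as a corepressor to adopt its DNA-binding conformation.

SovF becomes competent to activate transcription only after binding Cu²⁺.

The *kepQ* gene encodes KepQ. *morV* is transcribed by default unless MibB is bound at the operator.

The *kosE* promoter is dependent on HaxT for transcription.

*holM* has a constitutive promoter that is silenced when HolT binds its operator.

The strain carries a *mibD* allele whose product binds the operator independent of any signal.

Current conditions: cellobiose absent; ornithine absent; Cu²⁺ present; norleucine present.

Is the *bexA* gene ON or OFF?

Cellobiose is absent, so HolT is inactive.
With no repressor bound, *holM* is transcribed.
So HolM is produced and active.
Ornithine is absent, so MibB is inactive.
With no repressor bound, *morV* is transcribed.
So MorV is produced and active.
With repressor MorV bound, *kepQ* is not transcribed.
So KepQ is not produced.
MibD is constitutively active in this strain.
With repressor MibD bound, *haxT* is not transcribed.
So HaxT is not produced.
Required activator HaxT is absent, so *kosE* is not transcribed.
So KosE is not produced.
With repressor HolM bound, *bexA* is not transcribed.

OFF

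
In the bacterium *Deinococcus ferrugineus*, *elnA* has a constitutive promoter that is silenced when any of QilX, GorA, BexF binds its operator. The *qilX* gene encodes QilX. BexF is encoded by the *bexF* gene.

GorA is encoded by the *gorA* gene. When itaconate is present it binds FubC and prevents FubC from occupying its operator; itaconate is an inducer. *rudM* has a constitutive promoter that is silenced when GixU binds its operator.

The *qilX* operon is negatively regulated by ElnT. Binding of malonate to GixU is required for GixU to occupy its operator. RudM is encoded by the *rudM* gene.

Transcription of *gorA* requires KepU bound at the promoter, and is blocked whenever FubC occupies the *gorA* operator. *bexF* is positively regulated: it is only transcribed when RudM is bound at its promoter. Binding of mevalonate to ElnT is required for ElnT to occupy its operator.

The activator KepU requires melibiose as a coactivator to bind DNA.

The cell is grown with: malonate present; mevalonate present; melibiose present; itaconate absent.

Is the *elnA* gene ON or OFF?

Mevalonate is present, so ElnT is active.
With repressor ElnT bound, *qilX* is not transcribed.
So QilX is not produced.
Itaconate is absent, so FubC is active.
Melibiose is present, so KepU is active.
With repressor FubC bound, *gorA* is not transcribed.
So GorA is not produced.
Malonate is present, so GixU is active.
With repressor GixU bound, *rudM* is not transcribed.
So RudM is not produced.
Required activator RudM is absent, so *bexF* is not transcribed.
So BexF is not produced.
With no repressor bound, *elnA* is transcribed.

ON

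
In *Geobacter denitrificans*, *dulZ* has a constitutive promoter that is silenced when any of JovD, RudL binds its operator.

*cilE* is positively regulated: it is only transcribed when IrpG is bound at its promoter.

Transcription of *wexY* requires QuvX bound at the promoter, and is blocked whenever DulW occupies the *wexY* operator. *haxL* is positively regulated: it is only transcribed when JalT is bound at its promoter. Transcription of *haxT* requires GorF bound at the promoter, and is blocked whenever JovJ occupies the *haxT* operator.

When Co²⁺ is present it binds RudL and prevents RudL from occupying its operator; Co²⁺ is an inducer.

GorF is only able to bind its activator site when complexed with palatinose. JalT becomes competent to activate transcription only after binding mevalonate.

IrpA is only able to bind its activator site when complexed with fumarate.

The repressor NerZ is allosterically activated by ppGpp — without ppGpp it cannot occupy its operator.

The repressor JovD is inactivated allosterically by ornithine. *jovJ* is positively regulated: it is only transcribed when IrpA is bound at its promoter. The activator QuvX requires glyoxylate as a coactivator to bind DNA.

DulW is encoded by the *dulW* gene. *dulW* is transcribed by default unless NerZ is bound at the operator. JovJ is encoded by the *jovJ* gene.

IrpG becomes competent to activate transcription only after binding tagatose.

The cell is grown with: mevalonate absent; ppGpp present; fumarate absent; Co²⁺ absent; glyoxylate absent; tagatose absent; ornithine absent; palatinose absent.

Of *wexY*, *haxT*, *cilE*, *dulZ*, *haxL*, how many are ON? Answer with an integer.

0

Glyoxylate is absent, so QuvX is inactive.
ppGpp is present, so NerZ is active.
With repressor NerZ bound, *dulW* is not transcribed.
So DulW is not produced.
Required activator QuvX is absent, so *wexY* is not transcribed.
→ *wexY* is OFF.
Fumarate is absent, so IrpA is inactive.
Required activator IrpA is absent, so *jovJ* is not transcribed.
So JovJ is not produced.
Palatinose is absent, so GorF is inactive.
Required activator GorF is absent, so *haxT* is not transcribed.
→ *haxT* is OFF.
Tagatose is absent, so IrpG is inactive.
Required activator IrpG is absent, so *cilE* is not transcribed.
→ *cilE* is OFF.
Ornithine is absent, so JovD is active.
Co²⁺ is absent, so RudL is active.
With repressor JovD bound, *dulZ* is not transcribed.
→ *dulZ* is OFF.
Mevalonate is absent, so JalT is inactive.
Required activator JalT is absent, so *haxL* is not transcribed.
→ *haxL* is OFF.
0 of the 5 genes are transcribed.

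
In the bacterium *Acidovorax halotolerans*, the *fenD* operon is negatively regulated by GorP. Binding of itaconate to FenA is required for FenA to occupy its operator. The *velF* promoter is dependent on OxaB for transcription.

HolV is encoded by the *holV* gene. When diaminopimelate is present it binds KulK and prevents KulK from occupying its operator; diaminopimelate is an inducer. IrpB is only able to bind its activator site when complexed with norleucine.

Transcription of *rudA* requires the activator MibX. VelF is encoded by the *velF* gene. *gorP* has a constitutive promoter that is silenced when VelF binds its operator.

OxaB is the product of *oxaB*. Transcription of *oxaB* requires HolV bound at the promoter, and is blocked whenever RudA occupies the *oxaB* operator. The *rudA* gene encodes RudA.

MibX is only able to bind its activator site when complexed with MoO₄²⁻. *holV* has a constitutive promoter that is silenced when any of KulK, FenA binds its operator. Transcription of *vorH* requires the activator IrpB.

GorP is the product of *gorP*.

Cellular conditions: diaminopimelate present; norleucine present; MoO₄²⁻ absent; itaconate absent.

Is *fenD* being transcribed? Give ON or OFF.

MoO₄²⁻ is absent, so MibX is inactive.
Required activator MibX is absent, so *rudA* is not transcribed.
So RudA is not produced.
Diaminopimelate is present, so KulK is inactive.
Itaconate is absent, so FenA is inactive.
With no repressor bound, *holV* is transcribed.
So HolV is produced and active.
No repressor is bound and HolV is active, so *oxaB* is transcribed.
So OxaB is produced and active.
No repressor is bound and OxaB is active, so *velF* is transcribed.
So VelF is produced and active.
With repressor VelF bound, *gorP* is not transcribed.
So GorP is not produced.
With no repressor bound, *fenD* is transcribed.

ON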